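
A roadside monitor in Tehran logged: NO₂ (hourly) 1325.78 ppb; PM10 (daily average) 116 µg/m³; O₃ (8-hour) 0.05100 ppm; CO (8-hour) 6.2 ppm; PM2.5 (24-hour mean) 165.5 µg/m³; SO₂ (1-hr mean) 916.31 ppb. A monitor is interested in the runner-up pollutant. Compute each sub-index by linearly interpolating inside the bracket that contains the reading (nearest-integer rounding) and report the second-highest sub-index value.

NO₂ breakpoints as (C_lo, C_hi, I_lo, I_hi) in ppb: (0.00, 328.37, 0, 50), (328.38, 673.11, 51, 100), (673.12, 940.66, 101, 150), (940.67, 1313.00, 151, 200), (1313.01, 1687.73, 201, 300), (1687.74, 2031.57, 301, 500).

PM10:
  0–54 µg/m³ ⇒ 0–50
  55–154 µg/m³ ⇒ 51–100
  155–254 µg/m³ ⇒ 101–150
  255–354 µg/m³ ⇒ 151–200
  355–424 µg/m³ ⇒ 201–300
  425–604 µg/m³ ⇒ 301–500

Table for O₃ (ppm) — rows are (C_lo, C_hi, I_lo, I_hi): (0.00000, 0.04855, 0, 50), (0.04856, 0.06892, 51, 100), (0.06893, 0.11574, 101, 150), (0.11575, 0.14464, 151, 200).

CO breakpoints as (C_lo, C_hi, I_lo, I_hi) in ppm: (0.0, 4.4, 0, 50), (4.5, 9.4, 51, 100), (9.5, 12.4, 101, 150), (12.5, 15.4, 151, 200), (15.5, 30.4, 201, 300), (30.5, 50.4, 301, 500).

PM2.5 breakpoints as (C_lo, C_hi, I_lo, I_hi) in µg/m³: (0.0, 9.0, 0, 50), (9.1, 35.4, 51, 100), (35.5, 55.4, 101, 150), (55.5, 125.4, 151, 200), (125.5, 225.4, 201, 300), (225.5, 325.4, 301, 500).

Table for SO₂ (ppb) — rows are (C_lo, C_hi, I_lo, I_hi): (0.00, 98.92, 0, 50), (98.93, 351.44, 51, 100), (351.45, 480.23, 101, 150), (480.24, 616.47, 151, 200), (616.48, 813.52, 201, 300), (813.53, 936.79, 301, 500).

241

NO₂: 1325.78 lies in 1313.01–1687.73, so I_lo=201, I_hi=300, C_lo=1313.01, C_hi=1687.73.
(300−201)/(1687.73−1313.01) × (1325.78−1313.01) + 201 = 99/374.72 × 12.77 + 201 ≈ 204.37 → 204.
PM10: row 55–154 (AQI 51–100). (100−51)·(116−55)/(154−55) + 51 = 49·61/99 + 51 ≈ 81.19 → 81.
O₃: row 0.04856–0.06892 (AQI 51–100). (100−51)·(0.05100−0.04856)/(0.06892−0.04856) + 51 = 49·0.00244/0.02036 + 51 ≈ 56.87 → 57.
CO 6.2: bracket 4.5–9.4 → index 51–100; slope 49/4.9, offset 1.7.
AQI = 51 + 49/4.9·1.7 ≈ 68.00 ⇒ 68.
PM2.5: row 125.5–225.4 (AQI 201–300). (300−201)·(165.5−125.5)/(225.4−125.5) + 201 = 99·40.0/99.9 + 201 ≈ 240.64 → 241.
SO₂: 916.31 ∈ [813.53, 936.79] ↔ index [301, 500].
301 + (916.31−813.53)·(500−301)/(936.79−813.53) = 301 + 102.78·199/123.26 ≈ 466.94, so AQI = 467.
Sub-indices: NO₂→204, PM10→81, O₃→57, CO→68, PM2.5→241, SO₂→467. Ranked high→low: 467, 241, 204, 81, 68, 57. Second-highest sub-index = 241.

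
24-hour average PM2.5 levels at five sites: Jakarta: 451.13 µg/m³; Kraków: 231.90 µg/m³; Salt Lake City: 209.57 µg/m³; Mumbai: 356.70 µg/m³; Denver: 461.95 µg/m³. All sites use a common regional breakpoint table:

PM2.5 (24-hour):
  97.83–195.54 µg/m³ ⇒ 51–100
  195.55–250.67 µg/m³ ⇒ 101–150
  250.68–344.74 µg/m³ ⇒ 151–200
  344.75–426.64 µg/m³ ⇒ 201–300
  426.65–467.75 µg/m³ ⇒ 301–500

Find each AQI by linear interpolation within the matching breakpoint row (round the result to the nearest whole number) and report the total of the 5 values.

Jakarta: 451.13 ∈ [426.65, 467.75] ↔ index [301, 500].
301 + (451.13−426.65)·(500−301)/(467.75−426.65) = 301 + 24.48·199/41.10 ≈ 419.53, so AQI = 420.
Kraków: row 195.55–250.67 (AQI 101–150). (150−101)·(231.90−195.55)/(250.67−195.55) + 101 = 49·36.35/55.12 + 101 ≈ 133.31 → 133.
Salt Lake City 209.57: bracket 195.55–250.67 → index 101–150; slope 49/55.12, offset 14.02.
AQI = 101 + 49/55.12·14.02 ≈ 113.46 ⇒ 113.
Mumbai 356.70: bracket 344.75–426.64 → index 201–300; slope 99/81.89, offset 11.95.
AQI = 201 + 99/81.89·11.95 ≈ 215.45 ⇒ 215.
Denver 461.95: bracket 426.65–467.75 → index 301–500; slope 199/41.10, offset 35.30.
AQI = 301 + 199/41.10·35.30 ≈ 471.92 ⇒ 472.
AQIs: Jakarta=420, Kraków=133, Salt Lake City=113, Mumbai=215, Denver=472. Sum = 420 + 133 + 113 + 215 + 472 = 1353.

1353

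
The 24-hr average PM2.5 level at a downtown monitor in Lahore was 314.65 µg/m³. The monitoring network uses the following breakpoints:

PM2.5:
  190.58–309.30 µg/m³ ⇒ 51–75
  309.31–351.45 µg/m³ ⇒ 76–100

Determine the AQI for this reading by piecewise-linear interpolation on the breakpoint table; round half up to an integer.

79

PM2.5: 314.65 lies in 309.31–351.45, so I_lo=76, I_hi=100, C_lo=309.31, C_hi=351.45.
(100−76)/(351.45−309.31) × (314.65−309.31) + 76 = 24/42.14 × 5.34 + 76 ≈ 79.04 → 79.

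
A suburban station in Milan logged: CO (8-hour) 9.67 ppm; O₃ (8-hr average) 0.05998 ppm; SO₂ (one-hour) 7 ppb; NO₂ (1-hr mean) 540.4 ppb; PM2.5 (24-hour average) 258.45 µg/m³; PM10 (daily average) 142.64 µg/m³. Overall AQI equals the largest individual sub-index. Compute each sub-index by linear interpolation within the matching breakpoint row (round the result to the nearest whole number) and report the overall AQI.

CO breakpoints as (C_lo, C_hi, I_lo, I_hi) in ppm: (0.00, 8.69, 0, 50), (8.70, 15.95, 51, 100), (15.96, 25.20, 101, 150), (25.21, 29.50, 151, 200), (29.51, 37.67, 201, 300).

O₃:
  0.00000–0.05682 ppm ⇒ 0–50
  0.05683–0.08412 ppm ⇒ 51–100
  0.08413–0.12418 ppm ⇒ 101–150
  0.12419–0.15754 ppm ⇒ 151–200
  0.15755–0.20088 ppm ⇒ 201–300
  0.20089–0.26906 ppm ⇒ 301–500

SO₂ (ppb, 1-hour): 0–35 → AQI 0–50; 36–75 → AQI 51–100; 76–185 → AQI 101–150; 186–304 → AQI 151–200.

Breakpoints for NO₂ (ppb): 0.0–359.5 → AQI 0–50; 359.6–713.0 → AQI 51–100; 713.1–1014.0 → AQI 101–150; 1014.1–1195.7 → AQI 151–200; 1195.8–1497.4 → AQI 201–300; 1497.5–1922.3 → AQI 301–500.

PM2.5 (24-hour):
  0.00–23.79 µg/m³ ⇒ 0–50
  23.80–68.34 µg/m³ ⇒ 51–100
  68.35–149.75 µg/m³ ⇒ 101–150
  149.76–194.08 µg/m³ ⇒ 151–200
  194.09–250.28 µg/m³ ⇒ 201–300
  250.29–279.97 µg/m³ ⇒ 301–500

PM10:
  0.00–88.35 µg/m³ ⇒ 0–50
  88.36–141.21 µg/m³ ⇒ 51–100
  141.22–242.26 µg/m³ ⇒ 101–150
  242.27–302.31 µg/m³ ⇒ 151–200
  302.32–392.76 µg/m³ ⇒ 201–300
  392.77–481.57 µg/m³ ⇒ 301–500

356

CO: row 8.70–15.95 (AQI 51–100). (100−51)·(9.67−8.70)/(15.95−8.70) + 51 = 49·0.97/7.25 + 51 ≈ 57.56 → 58.
O₃ 0.05998: bracket 0.05683–0.08412 → index 51–100; slope 49/0.02729, offset 0.00315.
AQI = 51 + 49/0.02729·0.00315 ≈ 56.66 ⇒ 57.
SO₂: 7 lies in 0–35, so I_lo=0, I_hi=50, C_lo=0, C_hi=35.
(50−0)/(35−0) × (7−0) + 0 = 50/35 × 7 + 0 ≈ 10.00 → 10.
NO₂ 540.4: bracket 359.6–713.0 → index 51–100; slope 49/353.4, offset 180.8.
AQI = 51 + 49/353.4·180.8 ≈ 76.07 ⇒ 76.
PM2.5: 258.45 lies in 250.29–279.97, so I_lo=301, I_hi=500, C_lo=250.29, C_hi=279.97.
(500−301)/(279.97−250.29) × (258.45−250.29) + 301 = 199/29.68 × 8.16 + 301 ≈ 355.71 → 356.
PM10: 142.64 lies in 141.22–242.26, so I_lo=101, I_hi=150, C_lo=141.22, C_hi=242.26.
(150−101)/(242.26−141.22) × (142.64−141.22) + 101 = 49/101.04 × 1.42 + 101 ≈ 101.69 → 102.
Sub-indices: CO→58, O₃→57, SO₂→10, NO₂→76, PM2.5→356, PM10→102. Overall AQI = max = 356; dominant pollutant is PM2.5.
AQI 356: Hazardous.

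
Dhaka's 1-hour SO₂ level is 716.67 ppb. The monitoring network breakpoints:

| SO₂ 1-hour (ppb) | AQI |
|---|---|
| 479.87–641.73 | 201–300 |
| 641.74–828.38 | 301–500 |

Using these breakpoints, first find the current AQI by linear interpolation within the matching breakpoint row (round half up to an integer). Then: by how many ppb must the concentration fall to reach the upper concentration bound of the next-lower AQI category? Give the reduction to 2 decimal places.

SO₂: 716.67 ∈ [641.74, 828.38] ↔ index [301, 500].
301 + (716.67−641.74)·(500−301)/(828.38−641.74) = 301 + 74.93·199/186.64 ≈ 380.89, so AQI = 381.
Current AQI 381 is in the Hazardous range (301–500). The next-lower category tops out at AQI 300, whose upper concentration bound is 641.73 ppb.
Reduction needed = 716.67 − 641.73 = 74.94 ppb.

74.94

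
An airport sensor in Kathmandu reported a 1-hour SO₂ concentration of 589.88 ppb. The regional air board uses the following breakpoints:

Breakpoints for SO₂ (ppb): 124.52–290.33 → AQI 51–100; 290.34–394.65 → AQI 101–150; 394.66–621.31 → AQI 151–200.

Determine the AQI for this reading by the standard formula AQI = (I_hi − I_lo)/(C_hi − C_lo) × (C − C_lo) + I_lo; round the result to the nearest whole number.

SO₂: row 394.66–621.31 (AQI 151–200). (200−151)·(589.88−394.66)/(621.31−394.66) + 151 = 49·195.22/226.65 + 151 ≈ 193.21 → 193.
AQI 193 falls in the Unhealthy category.

193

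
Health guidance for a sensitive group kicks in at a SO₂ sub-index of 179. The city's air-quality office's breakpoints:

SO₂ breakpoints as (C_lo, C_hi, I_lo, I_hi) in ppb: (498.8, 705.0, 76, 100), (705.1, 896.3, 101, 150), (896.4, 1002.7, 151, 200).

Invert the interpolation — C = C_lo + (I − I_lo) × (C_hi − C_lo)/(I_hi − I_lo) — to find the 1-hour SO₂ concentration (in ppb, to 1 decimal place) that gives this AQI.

AQI 179 lies in the 151–200 band, which corresponds to 896.4–1002.7 ppb.
C = 896.4 + (179−151)×(1002.7−896.4)/(200−151) = 896.4 + 28×106.3/49 ≈ 957.143 ppb → 957.1 ppb to 1 dp.

957.1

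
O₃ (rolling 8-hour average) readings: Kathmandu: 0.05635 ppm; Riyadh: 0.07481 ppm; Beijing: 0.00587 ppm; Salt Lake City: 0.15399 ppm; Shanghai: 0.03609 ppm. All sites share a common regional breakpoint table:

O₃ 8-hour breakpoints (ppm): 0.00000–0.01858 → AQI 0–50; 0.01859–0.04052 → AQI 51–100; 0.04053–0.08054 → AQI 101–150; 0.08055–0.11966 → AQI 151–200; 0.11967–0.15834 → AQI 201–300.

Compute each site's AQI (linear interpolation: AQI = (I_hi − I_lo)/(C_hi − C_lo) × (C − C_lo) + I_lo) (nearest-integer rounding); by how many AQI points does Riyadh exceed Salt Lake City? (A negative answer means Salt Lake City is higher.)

Kathmandu: 0.05635 lies in 0.04053–0.08054, so I_lo=101, I_hi=150, C_lo=0.04053, C_hi=0.08054.
(150−101)/(0.08054−0.04053) × (0.05635−0.04053) + 101 = 49/0.04001 × 0.01582 + 101 ≈ 120.37 → 120.
Riyadh: 0.07481 ∈ [0.04053, 0.08054] ↔ index [101, 150].
101 + (0.07481−0.04053)·(150−101)/(0.08054−0.04053) = 101 + 0.03428·49/0.04001 ≈ 142.98, so AQI = 143.
Beijing 0.00587: bracket 0.00000–0.01858 → index 0–50; slope 50/0.01858, offset 0.00587.
AQI = 0 + 50/0.01858·0.00587 ≈ 15.80 ⇒ 16.
Salt Lake City: row 0.11967–0.15834 (AQI 201–300). (300−201)·(0.15399−0.11967)/(0.15834−0.11967) + 201 = 99·0.03432/0.03867 + 201 ≈ 288.86 → 289.
Shanghai: row 0.01859–0.04052 (AQI 51–100). (100−51)·(0.03609−0.01859)/(0.04052−0.01859) + 51 = 49·0.01750/0.02193 + 51 ≈ 90.10 → 90.
AQIs: Kathmandu=120, Riyadh=143, Beijing=16, Salt Lake City=289, Shanghai=90. Riyadh (143) − Salt Lake City (289) = -146.

-146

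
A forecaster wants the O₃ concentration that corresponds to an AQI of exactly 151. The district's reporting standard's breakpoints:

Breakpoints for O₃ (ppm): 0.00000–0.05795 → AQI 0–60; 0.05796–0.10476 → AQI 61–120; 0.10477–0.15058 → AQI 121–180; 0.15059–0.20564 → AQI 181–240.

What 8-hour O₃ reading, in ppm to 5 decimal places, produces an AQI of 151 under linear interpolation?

AQI 151 lies in the 121–180 band, which corresponds to 0.10477–0.15058 ppm.
C = 0.10477 + (151−121)×(0.15058−0.10477)/(180−121) = 0.10477 + 30×0.04581/59 ≈ 0.1280632 ppm → 0.12806 ppm to 5 dp.

0.12806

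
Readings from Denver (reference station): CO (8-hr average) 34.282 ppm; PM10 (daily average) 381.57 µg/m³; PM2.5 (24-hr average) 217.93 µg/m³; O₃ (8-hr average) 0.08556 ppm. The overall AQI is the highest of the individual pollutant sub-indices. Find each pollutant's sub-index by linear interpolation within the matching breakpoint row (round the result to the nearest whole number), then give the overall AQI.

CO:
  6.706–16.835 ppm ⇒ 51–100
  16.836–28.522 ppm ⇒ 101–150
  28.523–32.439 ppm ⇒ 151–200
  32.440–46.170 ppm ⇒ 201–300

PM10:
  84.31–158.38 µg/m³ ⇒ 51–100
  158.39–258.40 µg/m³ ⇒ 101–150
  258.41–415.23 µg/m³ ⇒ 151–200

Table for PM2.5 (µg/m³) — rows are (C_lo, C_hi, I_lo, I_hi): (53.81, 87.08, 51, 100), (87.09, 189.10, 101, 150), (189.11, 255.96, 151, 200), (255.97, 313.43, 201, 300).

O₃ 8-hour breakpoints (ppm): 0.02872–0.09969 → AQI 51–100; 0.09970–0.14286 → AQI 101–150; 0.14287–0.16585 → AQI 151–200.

CO: 34.282 ∈ [32.440, 46.170] ↔ index [201, 300].
201 + (34.282−32.440)·(300−201)/(46.170−32.440) = 201 + 1.842·99/13.730 ≈ 214.28, so AQI = 214.
PM10: 381.57 ∈ [258.41, 415.23] ↔ index [151, 200].
151 + (381.57−258.41)·(200−151)/(415.23−258.41) = 151 + 123.16·49/156.82 ≈ 189.48, so AQI = 189.
PM2.5: row 189.11–255.96 (AQI 151–200). (200−151)·(217.93−189.11)/(255.96−189.11) + 151 = 49·28.82/66.85 + 151 ≈ 172.12 → 172.
O₃: 0.08556 ∈ [0.02872, 0.09969] ↔ index [51, 100].
51 + (0.08556−0.02872)·(100−51)/(0.09969−0.02872) = 51 + 0.05684·49/0.07097 ≈ 90.24, so AQI = 90.
Sub-indices: CO→214, PM10→189, PM2.5→172, O₃→90. Overall AQI = max = 214; dominant pollutant is CO.
AQI 214: Very Unhealthy.

214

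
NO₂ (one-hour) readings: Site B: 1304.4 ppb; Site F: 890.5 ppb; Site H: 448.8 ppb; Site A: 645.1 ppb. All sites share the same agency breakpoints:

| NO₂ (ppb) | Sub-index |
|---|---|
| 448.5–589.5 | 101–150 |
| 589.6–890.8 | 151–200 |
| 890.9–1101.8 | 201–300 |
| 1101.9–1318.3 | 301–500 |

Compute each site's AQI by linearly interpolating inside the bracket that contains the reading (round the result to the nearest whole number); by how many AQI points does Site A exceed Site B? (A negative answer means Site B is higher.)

Site B: row 1101.9–1318.3 (AQI 301–500). (500−301)·(1304.4−1101.9)/(1318.3−1101.9) + 301 = 199·202.5/216.4 + 301 ≈ 487.22 → 487.
Site F: 890.5 lies in 589.6–890.8, so I_lo=151, I_hi=200, C_lo=589.6, C_hi=890.8.
(200−151)/(890.8−589.6) × (890.5−589.6) + 151 = 49/301.2 × 300.9 + 151 ≈ 199.95 → 200.
Site H 448.8: bracket 448.5–589.5 → index 101–150; slope 49/141.0, offset 0.3.
AQI = 101 + 49/141.0·0.3 ≈ 101.10 ⇒ 101.
Site A: 645.1 lies in 589.6–890.8, so I_lo=151, I_hi=200, C_lo=589.6, C_hi=890.8.
(200−151)/(890.8−589.6) × (645.1−589.6) + 151 = 49/301.2 × 55.5 + 151 ≈ 160.03 → 160.
AQIs: Site B=487, Site F=200, Site H=101, Site A=160. Site A (160) − Site B (487) = -327.

-327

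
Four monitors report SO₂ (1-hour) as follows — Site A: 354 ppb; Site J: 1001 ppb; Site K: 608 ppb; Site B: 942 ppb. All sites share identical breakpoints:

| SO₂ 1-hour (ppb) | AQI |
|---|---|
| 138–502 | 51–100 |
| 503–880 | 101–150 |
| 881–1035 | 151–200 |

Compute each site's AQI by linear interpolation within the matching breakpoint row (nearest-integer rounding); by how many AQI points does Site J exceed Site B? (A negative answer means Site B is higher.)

Site A: 354 ∈ [138, 502] ↔ index [51, 100].
51 + (354−138)·(100−51)/(502−138) = 51 + 216·49/364 ≈ 80.08, so AQI = 80.
Site J: 1001 lies in 881–1035, so I_lo=151, I_hi=200, C_lo=881, C_hi=1035.
(200−151)/(1035−881) × (1001−881) + 151 = 49/154 × 120 + 151 ≈ 189.18 → 189.
Site K: 608 lies in 503–880, so I_lo=101, I_hi=150, C_lo=503, C_hi=880.
(150−101)/(880−503) × (608−503) + 101 = 49/377 × 105 + 101 ≈ 114.65 → 115.
Site B 942: bracket 881–1035 → index 151–200; slope 49/154, offset 61.
AQI = 151 + 49/154·61 ≈ 170.41 ⇒ 170.
AQIs: Site A=80, Site J=189, Site K=115, Site B=170. Site J (189) − Site B (170) = 19.

19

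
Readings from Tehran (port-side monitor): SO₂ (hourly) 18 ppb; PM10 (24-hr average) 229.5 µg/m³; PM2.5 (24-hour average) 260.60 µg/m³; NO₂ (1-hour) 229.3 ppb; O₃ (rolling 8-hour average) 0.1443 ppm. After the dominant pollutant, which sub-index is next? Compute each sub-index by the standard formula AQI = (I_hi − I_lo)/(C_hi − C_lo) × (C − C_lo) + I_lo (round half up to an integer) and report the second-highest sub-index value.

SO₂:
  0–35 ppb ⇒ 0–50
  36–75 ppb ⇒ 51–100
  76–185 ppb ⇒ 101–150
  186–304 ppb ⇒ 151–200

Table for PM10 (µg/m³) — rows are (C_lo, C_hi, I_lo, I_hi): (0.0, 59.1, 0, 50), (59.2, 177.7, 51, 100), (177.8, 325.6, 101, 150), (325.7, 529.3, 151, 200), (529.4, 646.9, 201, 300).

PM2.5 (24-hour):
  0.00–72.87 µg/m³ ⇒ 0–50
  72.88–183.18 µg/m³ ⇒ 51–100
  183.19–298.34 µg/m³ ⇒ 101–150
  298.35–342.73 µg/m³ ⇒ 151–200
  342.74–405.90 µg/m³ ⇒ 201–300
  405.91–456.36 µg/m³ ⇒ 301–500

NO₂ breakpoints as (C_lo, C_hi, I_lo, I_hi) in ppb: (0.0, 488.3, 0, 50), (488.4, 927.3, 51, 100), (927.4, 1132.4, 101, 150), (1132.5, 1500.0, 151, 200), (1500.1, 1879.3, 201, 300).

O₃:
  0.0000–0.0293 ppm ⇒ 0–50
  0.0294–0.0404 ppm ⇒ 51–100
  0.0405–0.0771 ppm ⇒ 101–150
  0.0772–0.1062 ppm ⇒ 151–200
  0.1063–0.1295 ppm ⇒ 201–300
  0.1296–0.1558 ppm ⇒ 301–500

SO₂: row 0–35 (AQI 0–50). (50−0)·(18−0)/(35−0) + 0 = 50·18/35 + 0 ≈ 25.71 → 26.
PM10 229.5: bracket 177.8–325.6 → index 101–150; slope 49/147.8, offset 51.7.
AQI = 101 + 49/147.8·51.7 ≈ 118.14 ⇒ 118.
PM2.5: row 183.19–298.34 (AQI 101–150). (150−101)·(260.60−183.19)/(298.34−183.19) + 101 = 49·77.41/115.15 + 101 ≈ 133.94 → 134.
NO₂ 229.3: bracket 0.0–488.3 → index 0–50; slope 50/488.3, offset 229.3.
AQI = 0 + 50/488.3·229.3 ≈ 23.48 ⇒ 23.
O₃: row 0.1296–0.1558 (AQI 301–500). (500−301)·(0.1443−0.1296)/(0.1558−0.1296) + 301 = 199·0.0147/0.0262 + 301 ≈ 412.65 → 413.
Sub-indices: SO₂→26, PM10→118, PM2.5→134, NO₂→23, O₃→413. Ranked high→low: 413, 134, 118, 26, 23. Second-highest sub-index = 134.

134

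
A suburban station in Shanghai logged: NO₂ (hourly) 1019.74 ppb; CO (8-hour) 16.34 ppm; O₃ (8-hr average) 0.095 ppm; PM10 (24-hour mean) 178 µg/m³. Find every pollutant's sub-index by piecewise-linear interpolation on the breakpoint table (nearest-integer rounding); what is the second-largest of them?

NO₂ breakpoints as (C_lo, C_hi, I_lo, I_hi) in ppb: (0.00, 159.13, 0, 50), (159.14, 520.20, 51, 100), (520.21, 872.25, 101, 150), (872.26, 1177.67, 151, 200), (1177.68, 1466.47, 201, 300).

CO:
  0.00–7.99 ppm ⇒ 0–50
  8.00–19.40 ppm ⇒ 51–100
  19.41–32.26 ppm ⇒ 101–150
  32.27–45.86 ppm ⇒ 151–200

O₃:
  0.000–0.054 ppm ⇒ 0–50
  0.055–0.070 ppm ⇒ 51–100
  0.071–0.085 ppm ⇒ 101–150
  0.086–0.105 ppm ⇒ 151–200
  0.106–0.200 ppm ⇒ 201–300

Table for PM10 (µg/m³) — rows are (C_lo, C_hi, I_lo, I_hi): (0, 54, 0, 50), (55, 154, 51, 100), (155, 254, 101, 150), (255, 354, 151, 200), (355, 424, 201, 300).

174

NO₂: row 872.26–1177.67 (AQI 151–200). (200−151)·(1019.74−872.26)/(1177.67−872.26) + 151 = 49·147.48/305.41 + 151 ≈ 174.66 → 175.
CO 16.34: bracket 8.00–19.40 → index 51–100; slope 49/11.40, offset 8.34.
AQI = 51 + 49/11.40·8.34 ≈ 86.85 ⇒ 87.
O₃: 0.095 ∈ [0.086, 0.105] ↔ index [151, 200].
151 + (0.095−0.086)·(200−151)/(0.105−0.086) = 151 + 0.009·49/0.019 ≈ 174.21, so AQI = 174.
PM10: row 155–254 (AQI 101–150). (150−101)·(178−155)/(254−155) + 101 = 49·23/99 + 101 ≈ 112.38 → 112.
Sub-indices: NO₂→175, CO→87, O₃→174, PM10→112. Ranked high→low: 175, 174, 112, 87. Second-highest sub-index = 174.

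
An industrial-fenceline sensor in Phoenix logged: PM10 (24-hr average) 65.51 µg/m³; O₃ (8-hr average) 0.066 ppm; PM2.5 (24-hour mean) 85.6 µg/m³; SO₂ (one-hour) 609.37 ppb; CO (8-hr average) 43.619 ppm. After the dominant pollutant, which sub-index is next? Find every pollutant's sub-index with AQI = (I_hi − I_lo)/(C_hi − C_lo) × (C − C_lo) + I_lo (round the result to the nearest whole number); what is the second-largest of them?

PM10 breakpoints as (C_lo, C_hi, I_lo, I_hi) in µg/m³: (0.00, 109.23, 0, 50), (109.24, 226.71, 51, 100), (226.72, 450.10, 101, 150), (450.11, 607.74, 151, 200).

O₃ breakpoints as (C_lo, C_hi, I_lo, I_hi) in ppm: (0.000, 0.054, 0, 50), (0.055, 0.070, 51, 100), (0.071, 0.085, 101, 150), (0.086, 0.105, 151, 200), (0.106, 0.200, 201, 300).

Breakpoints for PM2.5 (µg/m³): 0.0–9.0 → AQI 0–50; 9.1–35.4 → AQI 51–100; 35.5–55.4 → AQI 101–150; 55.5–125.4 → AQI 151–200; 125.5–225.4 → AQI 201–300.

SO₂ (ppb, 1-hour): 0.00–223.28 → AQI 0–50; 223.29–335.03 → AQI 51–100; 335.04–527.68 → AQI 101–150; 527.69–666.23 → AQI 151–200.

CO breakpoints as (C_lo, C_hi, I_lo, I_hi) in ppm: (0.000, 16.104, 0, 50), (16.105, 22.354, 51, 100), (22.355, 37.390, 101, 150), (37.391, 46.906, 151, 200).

180

PM10: 65.51 lies in 0.00–109.23, so I_lo=0, I_hi=50, C_lo=0.00, C_hi=109.23.
(50−0)/(109.23−0.00) × (65.51−0.00) + 0 = 50/109.23 × 65.51 + 0 ≈ 29.99 → 30.
O₃: row 0.055–0.070 (AQI 51–100). (100−51)·(0.066−0.055)/(0.070−0.055) + 51 = 49·0.011/0.015 + 51 ≈ 86.93 → 87.
PM2.5 85.6: bracket 55.5–125.4 → index 151–200; slope 49/69.9, offset 30.1.
AQI = 151 + 49/69.9·30.1 ≈ 172.10 ⇒ 172.
SO₂: row 527.69–666.23 (AQI 151–200). (200−151)·(609.37−527.69)/(666.23−527.69) + 151 = 49·81.68/138.54 + 151 ≈ 179.89 → 180.
CO: 43.619 lies in 37.391–46.906, so I_lo=151, I_hi=200, C_lo=37.391, C_hi=46.906.
(200−151)/(46.906−37.391) × (43.619−37.391) + 151 = 49/9.515 × 6.228 + 151 ≈ 183.07 → 183.
Sub-indices: PM10→30, O₃→87, PM2.5→172, SO₂→180, CO→183. Ranked high→low: 183, 180, 172, 87, 30. Second-highest sub-index = 180.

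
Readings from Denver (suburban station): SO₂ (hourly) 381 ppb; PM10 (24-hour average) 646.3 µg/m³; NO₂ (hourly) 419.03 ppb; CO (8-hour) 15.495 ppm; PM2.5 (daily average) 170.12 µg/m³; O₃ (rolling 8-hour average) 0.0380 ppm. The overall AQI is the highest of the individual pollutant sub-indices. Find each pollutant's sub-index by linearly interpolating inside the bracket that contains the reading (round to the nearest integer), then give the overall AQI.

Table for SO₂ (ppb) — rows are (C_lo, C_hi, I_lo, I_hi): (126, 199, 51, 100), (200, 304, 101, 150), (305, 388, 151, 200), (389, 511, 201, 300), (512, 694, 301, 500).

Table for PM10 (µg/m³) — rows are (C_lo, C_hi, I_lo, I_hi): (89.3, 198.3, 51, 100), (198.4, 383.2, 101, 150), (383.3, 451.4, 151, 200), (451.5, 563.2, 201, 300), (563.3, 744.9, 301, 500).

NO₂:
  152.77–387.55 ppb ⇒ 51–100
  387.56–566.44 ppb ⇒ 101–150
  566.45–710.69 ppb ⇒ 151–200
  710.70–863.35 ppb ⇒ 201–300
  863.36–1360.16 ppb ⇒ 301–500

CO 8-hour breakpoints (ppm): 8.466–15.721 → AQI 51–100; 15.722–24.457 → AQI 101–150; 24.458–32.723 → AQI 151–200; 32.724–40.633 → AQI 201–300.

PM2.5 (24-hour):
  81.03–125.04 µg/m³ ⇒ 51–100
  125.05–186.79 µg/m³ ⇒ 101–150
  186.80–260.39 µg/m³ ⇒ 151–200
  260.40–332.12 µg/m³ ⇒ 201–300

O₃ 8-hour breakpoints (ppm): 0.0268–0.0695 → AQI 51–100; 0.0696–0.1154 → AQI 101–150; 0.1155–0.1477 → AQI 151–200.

SO₂: 381 lies in 305–388, so I_lo=151, I_hi=200, C_lo=305, C_hi=388.
(200−151)/(388−305) × (381−305) + 151 = 49/83 × 76 + 151 ≈ 195.87 → 196.
PM10: 646.3 lies in 563.3–744.9, so I_lo=301, I_hi=500, C_lo=563.3, C_hi=744.9.
(500−301)/(744.9−563.3) × (646.3−563.3) + 301 = 199/181.6 × 83.0 + 301 ≈ 391.95 → 392.
NO₂: 419.03 lies in 387.56–566.44, so I_lo=101, I_hi=150, C_lo=387.56, C_hi=566.44.
(150−101)/(566.44−387.56) × (419.03−387.56) + 101 = 49/178.88 × 31.47 + 101 ≈ 109.62 → 110.
CO 15.495: bracket 8.466–15.721 → index 51–100; slope 49/7.255, offset 7.029.
AQI = 51 + 49/7.255·7.029 ≈ 98.47 ⇒ 98.
PM2.5: 170.12 ∈ [125.05, 186.79] ↔ index [101, 150].
101 + (170.12−125.05)·(150−101)/(186.79−125.05) = 101 + 45.07·49/61.74 ≈ 136.77, so AQI = 137.
O₃: 0.0380 lies in 0.0268–0.0695, so I_lo=51, I_hi=100, C_lo=0.0268, C_hi=0.0695.
(100−51)/(0.0695−0.0268) × (0.0380−0.0268) + 51 = 49/0.0427 × 0.0112 + 51 ≈ 63.85 → 64.
Sub-indices: SO₂→196, PM10→392, NO₂→110, CO→98, PM2.5→137, O₃→64. Overall AQI = max = 392; dominant pollutant is PM10.
AQI 392: Hazardous.

392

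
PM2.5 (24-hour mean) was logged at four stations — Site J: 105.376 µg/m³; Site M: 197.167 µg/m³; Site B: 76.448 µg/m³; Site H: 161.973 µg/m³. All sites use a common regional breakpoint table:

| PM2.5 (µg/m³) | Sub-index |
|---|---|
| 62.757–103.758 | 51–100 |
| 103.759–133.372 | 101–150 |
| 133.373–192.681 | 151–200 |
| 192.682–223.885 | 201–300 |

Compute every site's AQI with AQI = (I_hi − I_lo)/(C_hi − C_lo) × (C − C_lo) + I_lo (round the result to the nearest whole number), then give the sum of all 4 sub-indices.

561

Site J: row 103.759–133.372 (AQI 101–150). (150−101)·(105.376−103.759)/(133.372−103.759) + 101 = 49·1.617/29.613 + 101 ≈ 103.68 → 104.
Site M: 197.167 lies in 192.682–223.885, so I_lo=201, I_hi=300, C_lo=192.682, C_hi=223.885.
(300−201)/(223.885−192.682) × (197.167−192.682) + 201 = 99/31.203 × 4.485 + 201 ≈ 215.23 → 215.
Site B: 76.448 lies in 62.757–103.758, so I_lo=51, I_hi=100, C_lo=62.757, C_hi=103.758.
(100−51)/(103.758−62.757) × (76.448−62.757) + 51 = 49/41.001 × 13.691 + 51 ≈ 67.36 → 67.
Site H: 161.973 ∈ [133.373, 192.681] ↔ index [151, 200].
151 + (161.973−133.373)·(200−151)/(192.681−133.373) = 151 + 28.600·49/59.308 ≈ 174.63, so AQI = 175.
AQIs: Site J=104, Site M=215, Site B=67, Site H=175. Sum = 104 + 215 + 67 + 175 = 561.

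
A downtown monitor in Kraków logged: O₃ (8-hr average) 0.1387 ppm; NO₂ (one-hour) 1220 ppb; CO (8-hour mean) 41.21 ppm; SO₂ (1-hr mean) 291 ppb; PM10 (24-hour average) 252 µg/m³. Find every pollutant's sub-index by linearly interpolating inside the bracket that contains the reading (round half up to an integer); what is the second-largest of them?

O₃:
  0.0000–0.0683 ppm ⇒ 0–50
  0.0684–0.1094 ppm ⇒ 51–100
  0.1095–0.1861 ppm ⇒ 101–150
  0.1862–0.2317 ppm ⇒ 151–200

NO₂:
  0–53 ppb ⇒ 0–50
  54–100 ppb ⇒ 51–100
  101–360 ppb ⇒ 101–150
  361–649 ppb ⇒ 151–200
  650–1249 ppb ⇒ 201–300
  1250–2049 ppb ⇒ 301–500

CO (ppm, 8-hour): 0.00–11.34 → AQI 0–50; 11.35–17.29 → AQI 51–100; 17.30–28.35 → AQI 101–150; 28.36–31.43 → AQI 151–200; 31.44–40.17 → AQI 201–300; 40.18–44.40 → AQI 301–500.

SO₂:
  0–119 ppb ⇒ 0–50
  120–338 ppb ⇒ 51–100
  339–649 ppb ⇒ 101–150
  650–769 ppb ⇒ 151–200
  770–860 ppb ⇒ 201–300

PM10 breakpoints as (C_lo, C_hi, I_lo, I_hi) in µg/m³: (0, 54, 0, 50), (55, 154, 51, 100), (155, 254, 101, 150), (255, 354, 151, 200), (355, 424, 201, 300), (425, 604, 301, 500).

295

O₃: 0.1387 lies in 0.1095–0.1861, so I_lo=101, I_hi=150, C_lo=0.1095, C_hi=0.1861.
(150−101)/(0.1861−0.1095) × (0.1387−0.1095) + 101 = 49/0.0766 × 0.0292 + 101 ≈ 119.68 → 120.
NO₂: row 650–1249 (AQI 201–300). (300−201)·(1220−650)/(1249−650) + 201 = 99·570/599 + 201 ≈ 295.21 → 295.
CO 41.21: bracket 40.18–44.40 → index 301–500; slope 199/4.22, offset 1.03.
AQI = 301 + 199/4.22·1.03 ≈ 349.57 ⇒ 350.
SO₂: 291 lies in 120–338, so I_lo=51, I_hi=100, C_lo=120, C_hi=338.
(100−51)/(338−120) × (291−120) + 51 = 49/218 × 171 + 51 ≈ 89.44 → 89.
PM10: 252 ∈ [155, 254] ↔ index [101, 150].
101 + (252−155)·(150−101)/(254−155) = 101 + 97·49/99 ≈ 149.01, so AQI = 149.
Sub-indices: O₃→120, NO₂→295, CO→350, SO₂→89, PM10→149. Ranked high→low: 350, 295, 149, 120, 89. Second-highest sub-index = 295.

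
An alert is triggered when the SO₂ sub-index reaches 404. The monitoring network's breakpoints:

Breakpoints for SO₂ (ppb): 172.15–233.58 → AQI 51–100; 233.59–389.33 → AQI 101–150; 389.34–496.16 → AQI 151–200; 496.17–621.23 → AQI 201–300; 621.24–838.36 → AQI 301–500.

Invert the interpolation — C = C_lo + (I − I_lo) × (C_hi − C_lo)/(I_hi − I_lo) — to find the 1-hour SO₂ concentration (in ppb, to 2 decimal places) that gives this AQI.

733.62

AQI 404 lies in the 301–500 band, which corresponds to 621.24–838.36 ppb.
C = 621.24 + (404−301)×(838.36−621.24)/(500−301) = 621.24 + 103×217.12/199 ≈ 733.6187 ppb → 733.62 ppb to 2 dp.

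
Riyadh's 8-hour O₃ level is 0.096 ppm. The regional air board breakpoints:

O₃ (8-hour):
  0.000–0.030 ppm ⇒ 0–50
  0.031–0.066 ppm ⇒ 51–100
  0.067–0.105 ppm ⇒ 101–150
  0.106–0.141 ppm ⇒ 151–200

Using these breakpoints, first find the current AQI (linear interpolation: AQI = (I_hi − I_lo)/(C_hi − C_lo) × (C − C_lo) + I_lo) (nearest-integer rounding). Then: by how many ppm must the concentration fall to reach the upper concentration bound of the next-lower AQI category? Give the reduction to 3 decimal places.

O₃: row 0.067–0.105 (AQI 101–150). (150−101)·(0.096−0.067)/(0.105−0.067) + 101 = 49·0.029/0.038 + 101 ≈ 138.39 → 138.
Current AQI 138 is in the Unhealthy for Sensitive Groups range (101–150). The next-lower category tops out at AQI 100, whose upper concentration bound is 0.066 ppm.
Reduction needed = 0.096 − 0.066 = 0.030 ppm.

0.030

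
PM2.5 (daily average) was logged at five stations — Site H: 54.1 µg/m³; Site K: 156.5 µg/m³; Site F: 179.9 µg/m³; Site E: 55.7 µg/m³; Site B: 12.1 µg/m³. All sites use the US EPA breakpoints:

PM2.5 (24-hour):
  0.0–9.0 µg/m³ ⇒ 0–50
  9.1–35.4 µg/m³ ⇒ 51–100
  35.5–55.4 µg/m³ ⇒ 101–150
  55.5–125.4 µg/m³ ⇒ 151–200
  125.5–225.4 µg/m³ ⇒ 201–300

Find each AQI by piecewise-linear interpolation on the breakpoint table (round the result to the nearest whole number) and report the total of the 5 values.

842

Site H: row 35.5–55.4 (AQI 101–150). (150−101)·(54.1−35.5)/(55.4−35.5) + 101 = 49·18.6/19.9 + 101 ≈ 146.80 → 147.
Site K: 156.5 lies in 125.5–225.4, so I_lo=201, I_hi=300, C_lo=125.5, C_hi=225.4.
(300−201)/(225.4−125.5) × (156.5−125.5) + 201 = 99/99.9 × 31.0 + 201 ≈ 231.72 → 232.
Site F: 179.9 lies in 125.5–225.4, so I_lo=201, I_hi=300, C_lo=125.5, C_hi=225.4.
(300−201)/(225.4−125.5) × (179.9−125.5) + 201 = 99/99.9 × 54.4 + 201 ≈ 254.91 → 255.
Site E: row 55.5–125.4 (AQI 151–200). (200−151)·(55.7−55.5)/(125.4−55.5) + 151 = 49·0.2/69.9 + 151 ≈ 151.14 → 151.
Site B: row 9.1–35.4 (AQI 51–100). (100−51)·(12.1−9.1)/(35.4−9.1) + 51 = 49·3.0/26.3 + 51 ≈ 56.59 → 57.
AQIs: Site H=147, Site K=232, Site F=255, Site E=151, Site B=57. Sum = 147 + 232 + 255 + 151 + 57 = 842.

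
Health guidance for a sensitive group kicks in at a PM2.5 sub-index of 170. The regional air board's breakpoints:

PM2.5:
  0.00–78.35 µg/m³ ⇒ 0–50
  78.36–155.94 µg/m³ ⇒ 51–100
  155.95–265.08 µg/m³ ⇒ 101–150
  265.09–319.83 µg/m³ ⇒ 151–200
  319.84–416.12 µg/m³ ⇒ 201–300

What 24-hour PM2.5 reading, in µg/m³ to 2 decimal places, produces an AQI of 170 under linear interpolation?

AQI 170 lies in the 151–200 band, which corresponds to 265.09–319.83 µg/m³.
C = 265.09 + (170−151)×(319.83−265.09)/(200−151) = 265.09 + 19×54.74/49 ≈ 286.3157 µg/m³ → 286.32 µg/m³ to 2 dp.

286.32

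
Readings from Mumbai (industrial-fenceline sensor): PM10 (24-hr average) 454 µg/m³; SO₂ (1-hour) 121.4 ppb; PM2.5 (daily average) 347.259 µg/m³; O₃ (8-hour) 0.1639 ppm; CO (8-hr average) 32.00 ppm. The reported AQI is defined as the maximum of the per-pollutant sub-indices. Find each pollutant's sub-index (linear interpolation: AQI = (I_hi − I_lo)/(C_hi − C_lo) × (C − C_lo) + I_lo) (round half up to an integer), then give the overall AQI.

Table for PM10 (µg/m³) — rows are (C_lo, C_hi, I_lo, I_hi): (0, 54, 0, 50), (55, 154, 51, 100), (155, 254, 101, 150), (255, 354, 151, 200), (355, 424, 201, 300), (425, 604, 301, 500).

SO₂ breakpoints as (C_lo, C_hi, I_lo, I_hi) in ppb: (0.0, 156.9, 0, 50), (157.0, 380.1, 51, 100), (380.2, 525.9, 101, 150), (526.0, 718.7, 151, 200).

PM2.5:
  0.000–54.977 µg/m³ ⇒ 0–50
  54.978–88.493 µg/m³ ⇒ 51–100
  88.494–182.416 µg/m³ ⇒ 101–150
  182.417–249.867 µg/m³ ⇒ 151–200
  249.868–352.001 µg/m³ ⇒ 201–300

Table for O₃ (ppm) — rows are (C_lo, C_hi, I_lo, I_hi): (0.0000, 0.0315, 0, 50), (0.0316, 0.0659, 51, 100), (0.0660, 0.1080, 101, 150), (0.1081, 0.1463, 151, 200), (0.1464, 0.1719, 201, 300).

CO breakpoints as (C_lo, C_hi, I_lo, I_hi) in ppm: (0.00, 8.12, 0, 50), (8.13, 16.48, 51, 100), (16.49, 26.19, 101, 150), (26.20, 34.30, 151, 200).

333

PM10: 454 ∈ [425, 604] ↔ index [301, 500].
301 + (454−425)·(500−301)/(604−425) = 301 + 29·199/179 ≈ 333.24, so AQI = 333.
SO₂ 121.4: bracket 0.0–156.9 → index 0–50; slope 50/156.9, offset 121.4.
AQI = 0 + 50/156.9·121.4 ≈ 38.69 ⇒ 39.
PM2.5: 347.259 lies in 249.868–352.001, so I_lo=201, I_hi=300, C_lo=249.868, C_hi=352.001.
(300−201)/(352.001−249.868) × (347.259−249.868) + 201 = 99/102.133 × 97.391 + 201 ≈ 295.40 → 295.
O₃ 0.1639: bracket 0.1464–0.1719 → index 201–300; slope 99/0.0255, offset 0.0175.
AQI = 201 + 99/0.0255·0.0175 ≈ 268.94 ⇒ 269.
CO: row 26.20–34.30 (AQI 151–200). (200−151)·(32.00−26.20)/(34.30−26.20) + 151 = 49·5.80/8.10 + 151 ≈ 186.09 → 186.
Sub-indices: PM10→333, SO₂→39, PM2.5→295, O₃→269, CO→186. Overall AQI = max = 333; dominant pollutant is PM10.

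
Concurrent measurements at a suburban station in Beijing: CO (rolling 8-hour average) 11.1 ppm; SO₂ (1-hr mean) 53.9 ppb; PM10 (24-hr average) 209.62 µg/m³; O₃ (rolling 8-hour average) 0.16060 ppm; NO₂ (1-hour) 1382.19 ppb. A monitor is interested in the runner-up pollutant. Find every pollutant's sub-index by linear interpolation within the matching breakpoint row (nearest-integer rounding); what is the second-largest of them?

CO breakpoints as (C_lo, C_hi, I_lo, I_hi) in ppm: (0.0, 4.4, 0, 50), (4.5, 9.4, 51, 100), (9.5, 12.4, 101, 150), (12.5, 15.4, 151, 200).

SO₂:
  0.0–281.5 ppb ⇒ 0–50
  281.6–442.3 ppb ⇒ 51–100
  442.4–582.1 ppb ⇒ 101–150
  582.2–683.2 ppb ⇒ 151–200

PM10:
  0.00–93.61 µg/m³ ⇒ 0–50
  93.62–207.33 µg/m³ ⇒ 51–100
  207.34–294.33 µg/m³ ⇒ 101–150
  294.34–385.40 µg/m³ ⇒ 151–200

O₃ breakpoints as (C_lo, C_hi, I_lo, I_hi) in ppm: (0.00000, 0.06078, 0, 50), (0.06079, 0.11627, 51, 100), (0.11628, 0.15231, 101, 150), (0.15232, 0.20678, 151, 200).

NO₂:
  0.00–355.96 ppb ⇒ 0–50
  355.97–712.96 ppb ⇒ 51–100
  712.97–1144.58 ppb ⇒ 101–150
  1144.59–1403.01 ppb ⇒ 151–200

CO 11.1: bracket 9.5–12.4 → index 101–150; slope 49/2.9, offset 1.6.
AQI = 101 + 49/2.9·1.6 ≈ 128.03 ⇒ 128.
SO₂: 53.9 lies in 0.0–281.5, so I_lo=0, I_hi=50, C_lo=0.0, C_hi=281.5.
(50−0)/(281.5−0.0) × (53.9−0.0) + 0 = 50/281.5 × 53.9 + 0 ≈ 9.57 → 10.
PM10 209.62: bracket 207.34–294.33 → index 101–150; slope 49/86.99, offset 2.28.
AQI = 101 + 49/86.99·2.28 ≈ 102.28 ⇒ 102.
O₃: 0.16060 ∈ [0.15232, 0.20678] ↔ index [151, 200].
151 + (0.16060−0.15232)·(200−151)/(0.20678−0.15232) = 151 + 0.00828·49/0.05446 ≈ 158.45, so AQI = 158.
NO₂ 1382.19: bracket 1144.59–1403.01 → index 151–200; slope 49/258.42, offset 237.60.
AQI = 151 + 49/258.42·237.60 ≈ 196.05 ⇒ 196.
Sub-indices: CO→128, SO₂→10, PM10→102, O₃→158, NO₂→196. Ranked high→low: 196, 158, 128, 102, 10. Second-highest sub-index = 158.

158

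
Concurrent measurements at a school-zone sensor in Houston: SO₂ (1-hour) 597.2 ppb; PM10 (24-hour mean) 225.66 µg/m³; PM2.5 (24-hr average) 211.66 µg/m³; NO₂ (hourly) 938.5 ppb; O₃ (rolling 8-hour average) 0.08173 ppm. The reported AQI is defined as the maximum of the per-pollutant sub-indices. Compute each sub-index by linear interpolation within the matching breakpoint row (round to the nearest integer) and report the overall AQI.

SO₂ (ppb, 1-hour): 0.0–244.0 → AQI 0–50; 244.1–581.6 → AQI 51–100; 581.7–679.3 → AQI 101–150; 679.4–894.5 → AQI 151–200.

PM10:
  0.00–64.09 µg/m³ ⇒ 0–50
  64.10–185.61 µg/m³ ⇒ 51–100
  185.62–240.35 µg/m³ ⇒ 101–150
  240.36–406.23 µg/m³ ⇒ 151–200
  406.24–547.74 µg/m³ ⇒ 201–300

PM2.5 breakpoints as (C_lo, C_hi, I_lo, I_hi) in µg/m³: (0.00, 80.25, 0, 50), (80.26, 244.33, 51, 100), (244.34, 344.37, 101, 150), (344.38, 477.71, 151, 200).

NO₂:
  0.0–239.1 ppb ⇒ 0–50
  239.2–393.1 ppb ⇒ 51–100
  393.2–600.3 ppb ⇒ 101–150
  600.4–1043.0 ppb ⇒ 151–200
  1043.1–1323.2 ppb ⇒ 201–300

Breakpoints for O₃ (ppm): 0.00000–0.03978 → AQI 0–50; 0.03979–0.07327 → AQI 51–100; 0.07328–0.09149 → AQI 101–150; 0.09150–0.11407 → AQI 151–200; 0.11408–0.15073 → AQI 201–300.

SO₂: row 581.7–679.3 (AQI 101–150). (150−101)·(597.2−581.7)/(679.3−581.7) + 101 = 49·15.5/97.6 + 101 ≈ 108.78 → 109.
PM10 225.66: bracket 185.62–240.35 → index 101–150; slope 49/54.73, offset 40.04.
AQI = 101 + 49/54.73·40.04 ≈ 136.85 ⇒ 137.
PM2.5: 211.66 lies in 80.26–244.33, so I_lo=51, I_hi=100, C_lo=80.26, C_hi=244.33.
(100−51)/(244.33−80.26) × (211.66−80.26) + 51 = 49/164.07 × 131.40 + 51 ≈ 90.24 → 90.
NO₂: 938.5 lies in 600.4–1043.0, so I_lo=151, I_hi=200, C_lo=600.4, C_hi=1043.0.
(200−151)/(1043.0−600.4) × (938.5−600.4) + 151 = 49/442.6 × 338.1 + 151 ≈ 188.43 → 188.
O₃: row 0.07328–0.09149 (AQI 101–150). (150−101)·(0.08173−0.07328)/(0.09149−0.07328) + 101 = 49·0.00845/0.01821 + 101 ≈ 123.74 → 124.
Sub-indices: SO₂→109, PM10→137, PM2.5→90, NO₂→188, O₃→124. Overall AQI = max = 188; dominant pollutant is NO₂.
AQI 188: Unhealthy.

188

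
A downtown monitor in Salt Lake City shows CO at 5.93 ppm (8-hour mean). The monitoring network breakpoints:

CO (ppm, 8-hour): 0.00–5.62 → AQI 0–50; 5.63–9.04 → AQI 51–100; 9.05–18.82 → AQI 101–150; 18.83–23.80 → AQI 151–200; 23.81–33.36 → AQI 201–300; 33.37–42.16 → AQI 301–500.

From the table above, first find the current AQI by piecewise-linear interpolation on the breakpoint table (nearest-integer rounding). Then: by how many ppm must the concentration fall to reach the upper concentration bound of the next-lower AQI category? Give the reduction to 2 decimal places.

0.31

CO 5.93: bracket 5.63–9.04 → index 51–100; slope 49/3.41, offset 0.30.
AQI = 51 + 49/3.41·0.30 ≈ 55.31 ⇒ 55.
Current AQI 55 is in the Moderate range (51–100). The next-lower category tops out at AQI 50, whose upper concentration bound is 5.62 ppm.
Reduction needed = 5.93 − 5.62 = 0.31 ppm.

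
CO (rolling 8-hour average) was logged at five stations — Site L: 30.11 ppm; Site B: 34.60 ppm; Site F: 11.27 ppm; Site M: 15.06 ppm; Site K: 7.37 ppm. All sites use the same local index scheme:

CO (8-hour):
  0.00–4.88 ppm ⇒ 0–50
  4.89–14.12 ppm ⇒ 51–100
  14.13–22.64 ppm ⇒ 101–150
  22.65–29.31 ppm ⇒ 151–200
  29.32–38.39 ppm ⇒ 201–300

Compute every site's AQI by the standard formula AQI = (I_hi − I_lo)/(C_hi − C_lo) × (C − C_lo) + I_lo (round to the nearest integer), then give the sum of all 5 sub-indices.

Site L: row 29.32–38.39 (AQI 201–300). (300−201)·(30.11−29.32)/(38.39−29.32) + 201 = 99·0.79/9.07 + 201 ≈ 209.62 → 210.
Site B 34.60: bracket 29.32–38.39 → index 201–300; slope 99/9.07, offset 5.28.
AQI = 201 + 99/9.07·5.28 ≈ 258.63 ⇒ 259.
Site F: 11.27 ∈ [4.89, 14.12] ↔ index [51, 100].
51 + (11.27−4.89)·(100−51)/(14.12−4.89) = 51 + 6.38·49/9.23 ≈ 84.87, so AQI = 85.
Site M: row 14.13–22.64 (AQI 101–150). (150−101)·(15.06−14.13)/(22.64−14.13) + 101 = 49·0.93/8.51 + 101 ≈ 106.35 → 106.
Site K: row 4.89–14.12 (AQI 51–100). (100−51)·(7.37−4.89)/(14.12−4.89) + 51 = 49·2.48/9.23 + 51 ≈ 64.17 → 64.
AQIs: Site L=210, Site B=259, Site F=85, Site M=106, Site K=64. Sum = 210 + 259 + 85 + 106 + 64 = 724.

724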